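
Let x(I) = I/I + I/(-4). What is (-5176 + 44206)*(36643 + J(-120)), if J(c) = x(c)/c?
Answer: 5720664829/4 ≈ 1.4302e+9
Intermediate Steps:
x(I) = 1 - I/4 (x(I) = 1 + I*(-1/4) = 1 - I/4)
J(c) = (1 - c/4)/c
(-5176 + 44206)*(36643 + J(-120)) = (-5176 + 44206)*(36643 + (1/4)*(4 - 1*(-120))/(-120)) = 39030*(36643 + (1/4)*(-1/120)*(4 + 120)) = 39030*(36643 + (1/4)*(-1/120)*124) = 39030*(36643 - 31/120) = 39030*(4397129/120) = 5720664829/4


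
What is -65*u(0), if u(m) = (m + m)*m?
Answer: 0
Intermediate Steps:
u(m) = 2*m² (u(m) = (2*m)*m = 2*m²)
-65*u(0) = -130*0² = -130*0 = -65*0 = 0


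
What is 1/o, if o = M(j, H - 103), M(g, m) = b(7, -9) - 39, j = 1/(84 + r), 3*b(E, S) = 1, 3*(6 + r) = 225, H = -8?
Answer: -3/116 ≈ -0.025862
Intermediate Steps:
r = 69 (r = -6 + (1/3)*225 = -6 + 75 = 69)
b(E, S) = 1/3 (b(E, S) = (1/3)*1 = 1/3)
j = 1/153 (j = 1/(84 + 69) = 1/153 ≈ 0.0065359)
M(g, m) = -116/3 (M(g, m) = 1/3 - 39 = -116/3)
o = -116/3 ≈ -38.667
1/o = 1/(-116/3) = -3/116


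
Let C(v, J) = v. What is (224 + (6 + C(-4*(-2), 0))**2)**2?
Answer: 176400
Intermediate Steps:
(224 + (6 + C(-4*(-2), 0))**2)**2 = (224 + (6 - 4*(-2))**2)**2 = (224 + (6 + 8)**2)**2 = (224 + 14**2)**2 = (224 + 196)**2 = 420**2 = 176400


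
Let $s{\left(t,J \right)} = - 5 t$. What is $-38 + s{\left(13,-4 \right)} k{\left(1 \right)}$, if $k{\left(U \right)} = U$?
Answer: $-103$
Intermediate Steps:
$-38 + s{\left(13,-4 \right)} k{\left(1 \right)} = -38 + \left(-5\right) 13 \cdot 1 = -38 - 65 = -103$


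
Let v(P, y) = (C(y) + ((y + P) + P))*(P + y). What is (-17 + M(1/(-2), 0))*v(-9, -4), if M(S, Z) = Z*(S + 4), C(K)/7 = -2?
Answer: -7956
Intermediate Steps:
C(K) = -14 (C(K) = 7*(-2) = -14)
M(S, Z) = Z*(4 + S)
v(P, y) = (P + y)*(-14 + y + 2*P) (v(P, y) = (-14 + ((y + P) + P))*(P + y) = (-14 + ((P + y) + P))*(P + y) = (-14 + (y + 2*P))*(P + y) = (-14 + y + 2*P)*(P + y) = (P + y)*(-14 + y + 2*P))
(-17 + M(1/(-2), 0))*v(-9, -4) = (-17 + 0*(4 + 1/(-2)))*((-4)² - 14*(-9) - 14*(-4) + 2*(-9)² + 3*(-9)*(-4)) = (-17 + 0*(4 - ½))*(16 + 126 + 56 + 2*81 + 108) = (-17 + 0*(7/2))*(16 + 126 + 56 + 162 + 108) = (-17 + 0)*468 = -17*468 = -7956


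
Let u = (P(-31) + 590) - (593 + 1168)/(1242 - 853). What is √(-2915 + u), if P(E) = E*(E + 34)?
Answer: 3*I*√40731023/389 ≈ 49.219*I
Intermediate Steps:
P(E) = E*(34 + E)
u = 191572/389 (u = (-31*(34 - 31) + 590) - (593 + 1168)/(1242 - 853) = (-31*3 + 590) - 1761/389 = (-93 + 590) - 1761/389 = 497 - 1*1761/389 = 497 - 1761/389 = 191572/389 ≈ 492.47)
√(-2915 + u) = √(-2915 + 191572/389) = √(-942363/389) = 3*I*√40731023/389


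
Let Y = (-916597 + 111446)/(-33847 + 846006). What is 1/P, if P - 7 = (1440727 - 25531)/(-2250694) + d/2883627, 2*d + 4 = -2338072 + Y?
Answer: 195223832196741146/1164668750628530823 ≈ 0.16762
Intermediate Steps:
Y = -805151/812159 ≈ -0.99137
d = -1898890271235/1624318 (d = -2 + (-2338072 - 805151/812159)/2 = -2 + (½)*(-1898887022599/812159) = -2 - 1898887022599/1624318 = -1898890271235/1624318 ≈ -1.1690e+6)
P = 1164668750628530823/195223832196741146 (P = 7 + ((1440727 - 25531)/(-2250694) - 1898890271235/1624318/2883627) = 7 + (1415196*(-1/2250694) - 1898890271235/1624318*1/2883627) = 7 + (-707598/1125347 - 70329269305/173478786718) = 7 - 201898074748657199/195223832196741146 = 1164668750628530823/195223832196741146 ≈ 5.9658)
1/P = 1/(1164668750628530823/195223832196741146) = 195223832196741146/1164668750628530823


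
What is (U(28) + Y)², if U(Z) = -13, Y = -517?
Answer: 280900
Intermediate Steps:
(U(28) + Y)² = (-13 - 517)² = (-530)² = 280900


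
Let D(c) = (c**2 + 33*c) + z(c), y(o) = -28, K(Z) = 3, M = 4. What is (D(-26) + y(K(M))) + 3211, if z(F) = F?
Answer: 2975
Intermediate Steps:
D(c) = c**2 + 34*c (D(c) = (c**2 + 33*c) + c = c**2 + 34*c)
(D(-26) + y(K(M))) + 3211 = (-26*(34 - 26) - 28) + 3211 = (-26*8 - 28) + 3211 = (-208 - 28) + 3211 = -236 + 3211 = 2975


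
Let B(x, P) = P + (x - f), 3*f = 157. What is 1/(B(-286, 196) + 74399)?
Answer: 3/222770 ≈ 1.3467e-5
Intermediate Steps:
f = 157/3 (f = (1/3)*157 = 157/3 ≈ 52.333)
B(x, P) = -157/3 + P + x (B(x, P) = P + (x - 1*157/3) = P + (x - 157/3) = P + (-157/3 + x) = -157/3 + P + x)
1/(B(-286, 196) + 74399) = 1/((-157/3 + 196 - 286) + 74399) = 1/(-427/3 + 74399) = 1/(222770/3) = 3/222770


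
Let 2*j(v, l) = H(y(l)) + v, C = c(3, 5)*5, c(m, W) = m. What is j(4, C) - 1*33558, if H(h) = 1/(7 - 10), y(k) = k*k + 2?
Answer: -201337/6 ≈ -33556.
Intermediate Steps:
y(k) = 2 + k² (y(k) = k² + 2 = 2 + k²)
H(h) = -⅓ (H(h) = 1/(-3) = -⅓)
C = 15 (C = 3*5 = 15)
j(v, l) = -⅙ + v/2 (j(v, l) = (-⅓ + v)/2 = -⅙ + v/2)
j(4, C) - 1*33558 = (-⅙ + (½)*4) - 1*33558 = (-⅙ + 2) - 33558 = 11/6 - 33558 = -201337/6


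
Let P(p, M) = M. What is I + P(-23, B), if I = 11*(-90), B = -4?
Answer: -994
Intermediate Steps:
I = -990
I + P(-23, B) = -990 - 4 = -994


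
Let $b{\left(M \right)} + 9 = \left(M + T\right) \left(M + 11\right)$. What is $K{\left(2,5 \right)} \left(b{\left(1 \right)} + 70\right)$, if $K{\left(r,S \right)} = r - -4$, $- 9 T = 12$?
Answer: $342$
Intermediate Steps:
$T = - \frac{4}{3}$ ($T = \left(- \frac{1}{9}\right) 12 = - \frac{4}{3} \approx -1.3333$)
$K{\left(r,S \right)} = 4 + r$ ($K{\left(r,S \right)} = r + 4 = 4 + r$)
$b{\left(M \right)} = -9 + \left(11 + M\right) \left(- \frac{4}{3} + M\right)$ ($b{\left(M \right)} = -9 + \left(M - \frac{4}{3}\right) \left(M + 11\right) = -9 + \left(- \frac{4}{3} + M\right) \left(11 + M\right) = -9 + \left(11 + M\right) \left(- \frac{4}{3} + M\right)$)
$K{\left(2,5 \right)} \left(b{\left(1 \right)} + 70\right) = \left(4 + 2\right) \left(\left(- \frac{71}{3} + 1^{2} + \frac{29}{3} \cdot 1\right) + 70\right) = 6 \left(\left(- \frac{71}{3} + 1 + \frac{29}{3}\right) + 70\right) = 6 \left(-13 + 70\right) = 6 \cdot 57 = 342$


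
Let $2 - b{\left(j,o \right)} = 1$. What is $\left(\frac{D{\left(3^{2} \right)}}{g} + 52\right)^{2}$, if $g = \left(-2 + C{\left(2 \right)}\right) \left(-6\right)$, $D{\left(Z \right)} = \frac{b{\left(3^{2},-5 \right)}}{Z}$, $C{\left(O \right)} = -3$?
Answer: $\frac{197149681}{72900} \approx 2704.4$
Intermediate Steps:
$b{\left(j,o \right)} = 1$ ($b{\left(j,o \right)} = 2 - 1 = 1$)
$D{\left(Z \right)} = \frac{1}{Z}$ ($D{\left(Z \right)} = 1 \frac{1}{Z} = \frac{1}{Z}$)
$g = 30$ ($g = \left(-2 - 3\right) \left(-6\right) = \left(-5\right) \left(-6\right) = 30$)
$\left(\frac{D{\left(3^{2} \right)}}{g} + 52\right)^{2} = \left(\frac{1}{3^{2} \cdot 30} + 52\right)^{2} = \left(\frac{1}{9} \cdot \frac{1}{30} + 52\right)^{2} = \left(\frac{1}{270} + 52\right)^{2} = \left(\frac{14041}{270}\right)^{2} = \frac{197149681}{72900}$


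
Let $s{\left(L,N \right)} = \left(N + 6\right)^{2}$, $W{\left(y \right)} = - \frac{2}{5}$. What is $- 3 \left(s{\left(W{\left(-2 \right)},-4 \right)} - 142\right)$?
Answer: $414$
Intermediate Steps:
$W{\left(y \right)} = - \frac{2}{5}$ ($W{\left(y \right)} = \left(-2\right) \frac{1}{5} = - \frac{2}{5}$)
$s{\left(L,N \right)} = \left(6 + N\right)^{2}$
$- 3 \left(s{\left(W{\left(-2 \right)},-4 \right)} - 142\right) = - 3 \left(\left(6 - 4\right)^{2} - 142\right) = - 3 \left(2^{2} - 142\right) = - 3 \left(4 - 142\right) = \left(-3\right) \left(-138\right) = 414$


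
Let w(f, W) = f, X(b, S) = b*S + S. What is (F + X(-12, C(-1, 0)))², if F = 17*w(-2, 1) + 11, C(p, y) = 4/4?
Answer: 1156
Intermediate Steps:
C(p, y) = 1 (C(p, y) = 4*(¼) = 1)
X(b, S) = S + S*b (X(b, S) = S*b + S = S + S*b)
F = -23 (F = 17*(-2) + 11 = -34 + 11 = -23)
(F + X(-12, C(-1, 0)))² = (-23 + 1*(1 - 12))² = (-23 + 1*(-11))² = (-23 - 11)² = (-34)² = 1156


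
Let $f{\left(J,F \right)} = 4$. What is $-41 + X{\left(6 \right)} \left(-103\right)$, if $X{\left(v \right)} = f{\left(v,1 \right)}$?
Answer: $-453$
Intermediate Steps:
$X{\left(v \right)} = 4$
$-41 + X{\left(6 \right)} \left(-103\right) = -41 + 4 \left(-103\right) = -41 - 412 = -453$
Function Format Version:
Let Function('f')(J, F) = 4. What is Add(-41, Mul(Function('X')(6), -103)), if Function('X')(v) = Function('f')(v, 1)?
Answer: -453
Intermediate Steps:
Function('X')(v) = 4
Add(-41, Mul(Function('X')(6), -103)) = Add(-41, Mul(4, -103)) = Add(-41, -412) = -453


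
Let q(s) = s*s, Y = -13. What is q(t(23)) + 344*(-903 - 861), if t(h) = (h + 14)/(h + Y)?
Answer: -60680231/100 ≈ -6.0680e+5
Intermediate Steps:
t(h) = (14 + h)/(-13 + h) (t(h) = (h + 14)/(h - 13) = (14 + h)/(-13 + h))
q(s) = s**2
q(t(23)) + 344*(-903 - 861) = ((14 + 23)/(-13 + 23))**2 + 344*(-903 - 861) = (37/10)**2 + 344*(-1764) = ((1/10)*37)**2 - 606816 = (37/10)**2 - 606816 = 1369/100 - 606816 = -60680231/100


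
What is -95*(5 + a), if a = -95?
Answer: 8550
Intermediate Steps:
-95*(5 + a) = -95*(5 - 95) = -95*(-90) = 8550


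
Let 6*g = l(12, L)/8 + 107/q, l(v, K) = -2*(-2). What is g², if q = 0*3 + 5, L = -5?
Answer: 5329/400 ≈ 13.322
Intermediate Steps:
l(v, K) = 4
q = 5 (q = 0 + 5 = 5)
g = 73/20 (g = (4/8 + 107/5)/6 = (4*(⅛) + 107*(⅕))/6 = (½ + 107/5)/6 = (⅙)*(219/10) = 73/20 ≈ 3.6500)
g² = (73/20)² = 5329/400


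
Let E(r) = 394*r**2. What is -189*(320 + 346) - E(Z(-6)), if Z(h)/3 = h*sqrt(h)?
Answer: 640062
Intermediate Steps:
Z(h) = 3*h**(3/2) (Z(h) = 3*(h*sqrt(h)) = 3*h**(3/2))
-189*(320 + 346) - E(Z(-6)) = -189*(320 + 346) - 394*(3*(-6)**(3/2))**2 = -189*666 - 394*(3*(-6*I*sqrt(6)))**2 = -125874 - 394*(-18*I*sqrt(6))**2 = -125874 - 394*(-1944) = -125874 - 1*(-765936) = -125874 + 765936 = 640062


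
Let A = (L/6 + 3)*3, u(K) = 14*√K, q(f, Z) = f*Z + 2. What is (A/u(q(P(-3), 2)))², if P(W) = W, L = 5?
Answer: -529/3136 ≈ -0.16869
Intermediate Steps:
q(f, Z) = 2 + Z*f (q(f, Z) = Z*f + 2 = 2 + Z*f)
A = 23/2 (A = (5/6 + 3)*3 = (5*(⅙) + 3)*3 = (⅚ + 3)*3 = (23/6)*3 = 23/2 ≈ 11.500)
(A/u(q(P(-3), 2)))² = (23/(2*((14*√(2 + 2*(-3))))))² = (23/(2*((14*√(2 - 6)))))² = (23/(2*((14*√(-4)))))² = (23/(2*((14*(2*I)))))² = (23/(2*((28*I))))² = (23*(-I/28)/2)² = (-23*I/56)² = -529/3136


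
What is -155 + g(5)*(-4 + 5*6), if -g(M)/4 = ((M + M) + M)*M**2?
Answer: -39155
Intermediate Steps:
g(M) = -12*M**3 (g(M) = -4*((M + M) + M)*M**2 = -4*(2*M + M)*M**2 = -4*3*M*M**2 = -12*M**3)
-155 + g(5)*(-4 + 5*6) = -155 + (-12*5**3)*(-4 + 5*6) = -155 + (-12*125)*(-4 + 30) = -155 - 1500*26 = -155 - 39000 = -39155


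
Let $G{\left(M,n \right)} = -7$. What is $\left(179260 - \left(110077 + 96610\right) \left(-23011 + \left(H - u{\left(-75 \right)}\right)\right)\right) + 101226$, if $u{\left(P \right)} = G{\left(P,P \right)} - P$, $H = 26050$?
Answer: $-613786591$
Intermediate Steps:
$u{\left(P \right)} = -7 - P$
$\left(179260 - \left(110077 + 96610\right) \left(-23011 + \left(H - u{\left(-75 \right)}\right)\right)\right) + 101226 = \left(179260 - \left(110077 + 96610\right) \left(-23011 + \left(26050 - \left(-7 - -75\right)\right)\right)\right) + 101226 = \left(179260 - 206687 \left(-23011 + \left(26050 - \left(-7 + 75\right)\right)\right)\right) + 101226 = \left(179260 - 206687 \left(-23011 + \left(26050 - 68\right)\right)\right) + 101226 = \left(179260 - 206687 \left(-23011 + 25982\right)\right) + 101226 = \left(179260 - 206687 \cdot 2971\right) + 101226 = \left(179260 - 614067077\right) + 101226 = -613887817 + 101226 = -613786591$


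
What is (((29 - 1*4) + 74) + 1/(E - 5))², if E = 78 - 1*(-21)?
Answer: 86620249/8836 ≈ 9803.1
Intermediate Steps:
E = 99 (E = 78 + 21 = 99)
(((29 - 1*4) + 74) + 1/(E - 5))² = (((29 - 1*4) + 74) + 1/(99 - 5))² = (((29 - 4) + 74) + 1/94)² = ((25 + 74) + 1/94)² = (99 + 1/94)² = (9307/94)² = 86620249/8836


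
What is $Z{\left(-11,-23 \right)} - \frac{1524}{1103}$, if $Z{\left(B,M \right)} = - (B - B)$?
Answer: $- \frac{1524}{1103} \approx -1.3817$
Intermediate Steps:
$Z{\left(B,M \right)} = 0$ ($Z{\left(B,M \right)} = \left(-1\right) 0 = 0$)
$Z{\left(-11,-23 \right)} - \frac{1524}{1103} = 0 - \frac{1524}{1103} = - \frac{1524}{1103}$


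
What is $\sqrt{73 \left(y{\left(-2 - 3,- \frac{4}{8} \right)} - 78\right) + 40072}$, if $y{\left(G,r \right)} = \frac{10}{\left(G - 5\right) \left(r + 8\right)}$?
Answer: $\frac{718 \sqrt{15}}{15} \approx 185.39$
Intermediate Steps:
$y{\left(G,r \right)} = \frac{10}{\left(-5 + G\right) \left(8 + r\right)}$
$\sqrt{73 \left(y{\left(-2 - 3,- \frac{4}{8} \right)} - 78\right) + 40072} = \sqrt{73 \left(\frac{10}{-40 - 5 \left(- \frac{4}{8}\right) + 8 \left(-2 - 3\right) + \left(-2 - 3\right) \left(- \frac{4}{8}\right)} - 78\right) + 40072} = \sqrt{73 \left(\frac{10}{-40 - 5 \left(\left(-4\right) \frac{1}{8}\right) + 8 \left(-2 - 3\right) + \left(-2 - 3\right) \left(\left(-4\right) \frac{1}{8}\right)} - 78\right) + 40072} = \sqrt{73 \left(\frac{10}{-40 - - \frac{5}{2} + 8 \left(-5\right) - - \frac{5}{2}} - 78\right) + 40072} = \sqrt{73 \left(\frac{10}{-40 + \frac{5}{2} - 40 + \frac{5}{2}} - 78\right) + 40072} = \sqrt{73 \left(\frac{10}{-75} - 78\right) + 40072} = \sqrt{73 \left(10 \left(- \frac{1}{75}\right) - 78\right) + 40072} = \sqrt{73 \left(- \frac{2}{15} - 78\right) + 40072} = \sqrt{73 \left(- \frac{1172}{15}\right) + 40072} = \sqrt{- \frac{85556}{15} + 40072} = \sqrt{\frac{515524}{15}} = \frac{718 \sqrt{15}}{15}$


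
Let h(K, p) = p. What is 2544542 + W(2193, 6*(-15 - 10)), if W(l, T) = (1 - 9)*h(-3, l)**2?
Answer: -35929450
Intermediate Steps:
W(l, T) = -8*l**2 (W(l, T) = (1 - 9)*l**2 = -8*l**2)
2544542 + W(2193, 6*(-15 - 10)) = 2544542 - 8*2193**2 = 2544542 - 8*4809249 = 2544542 - 38473992 = -35929450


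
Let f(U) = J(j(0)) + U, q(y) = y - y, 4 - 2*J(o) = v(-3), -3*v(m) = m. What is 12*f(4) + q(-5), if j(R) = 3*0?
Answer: 66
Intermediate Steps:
v(m) = -m/3
j(R) = 0
J(o) = 3/2 (J(o) = 2 - (-1)*(-3)/6 = 2 - 1/2*1 = 2 - 1/2 = 3/2)
q(y) = 0
f(U) = 3/2 + U
12*f(4) + q(-5) = 12*(3/2 + 4) + 0 = 12*(11/2) + 0 = 66 + 0 = 66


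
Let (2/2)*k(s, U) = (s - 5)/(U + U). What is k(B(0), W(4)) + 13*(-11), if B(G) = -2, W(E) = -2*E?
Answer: -2281/16 ≈ -142.56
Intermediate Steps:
k(s, U) = (-5 + s)/(2*U) (k(s, U) = (s - 5)/(U + U) = (-5 + s)/((2*U)) = (-5 + s)*(1/(2*U)) = (-5 + s)/(2*U))
k(B(0), W(4)) + 13*(-11) = (-5 - 2)/(2*((-2*4))) + 13*(-11) = (½)*(-7)/(-8) - 143 = (½)*(-⅛)*(-7) - 143 = 7/16 - 143 = -2281/16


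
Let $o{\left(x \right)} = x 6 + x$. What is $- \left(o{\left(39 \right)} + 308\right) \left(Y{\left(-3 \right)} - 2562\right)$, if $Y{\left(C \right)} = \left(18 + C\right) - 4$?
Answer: $1482131$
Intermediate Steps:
$Y{\left(C \right)} = 14 + C$
$o{\left(x \right)} = 7 x$ ($o{\left(x \right)} = 6 x + x = 7 x$)
$- \left(o{\left(39 \right)} + 308\right) \left(Y{\left(-3 \right)} - 2562\right) = - \left(7 \cdot 39 + 308\right) \left(\left(14 - 3\right) - 2562\right) = - \left(273 + 308\right) \left(11 - 2562\right) = - 581 \left(-2551\right) = \left(-1\right) \left(-1482131\right) = 1482131$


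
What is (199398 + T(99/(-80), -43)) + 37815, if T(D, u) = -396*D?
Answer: 4754061/20 ≈ 2.3770e+5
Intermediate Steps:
(199398 + T(99/(-80), -43)) + 37815 = (199398 - 39204/(-80)) + 37815 = (199398 - 39204*(-1)/80) + 37815 = (199398 - 396*(-99/80)) + 37815 = (199398 + 9801/20) + 37815 = 3997761/20 + 37815 = 4754061/20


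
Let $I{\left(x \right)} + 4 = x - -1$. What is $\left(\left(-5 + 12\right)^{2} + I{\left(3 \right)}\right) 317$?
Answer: $15533$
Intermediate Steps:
$I{\left(x \right)} = -3 + x$ ($I{\left(x \right)} = -4 + \left(x - -1\right) = -4 + \left(x + 1\right) = -4 + \left(1 + x\right) = -3 + x$)
$\left(\left(-5 + 12\right)^{2} + I{\left(3 \right)}\right) 317 = \left(\left(-5 + 12\right)^{2} + \left(-3 + 3\right)\right) 317 = \left(7^{2} + 0\right) 317 = \left(49 + 0\right) 317 = 49 \cdot 317 = 15533$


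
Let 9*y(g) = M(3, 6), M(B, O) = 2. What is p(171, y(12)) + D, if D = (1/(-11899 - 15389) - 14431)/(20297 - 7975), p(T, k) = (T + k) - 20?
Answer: 16817860205/112080912 ≈ 150.05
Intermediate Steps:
y(g) = 2/9 (y(g) = (⅑)*2 = 2/9)
p(T, k) = -20 + T + k
D = -393793129/336242736 (D = (1/(-27288) - 14431)/12322 = (-1/27288 - 14431)*(1/12322) = -393793129/27288*1/12322 = -393793129/336242736 ≈ -1.1712)
p(171, y(12)) + D = (-20 + 171 + 2/9) - 393793129/336242736 = 1361/9 - 393793129/336242736 = 16817860205/112080912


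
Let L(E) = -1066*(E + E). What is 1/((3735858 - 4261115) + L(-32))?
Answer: -1/457033 ≈ -2.1880e-6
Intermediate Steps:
L(E) = -2132*E
1/((3735858 - 4261115) + L(-32)) = 1/((3735858 - 4261115) - 2132*(-32)) = 1/(-525257 + 68224) = 1/(-457033) = -1/457033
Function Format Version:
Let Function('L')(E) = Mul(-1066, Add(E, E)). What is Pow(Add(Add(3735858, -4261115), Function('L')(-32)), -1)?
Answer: Rational(-1, 457033) ≈ -2.1880e-6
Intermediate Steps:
Function('L')(E) = Mul(-2132, E) (Function('L')(E) = Mul(-1066, Mul(2, E)) = Mul(-2132, E))
Pow(Add(Add(3735858, -4261115), Function('L')(-32)), -1) = Pow(Add(Add(3735858, -4261115), Mul(-2132, -32)), -1) = Pow(Add(-525257, 68224), -1) = Pow(-457033, -1) = Rational(-1, 457033)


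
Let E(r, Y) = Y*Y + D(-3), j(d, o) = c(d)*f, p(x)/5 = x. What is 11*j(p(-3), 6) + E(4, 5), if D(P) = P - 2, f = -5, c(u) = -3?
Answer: 185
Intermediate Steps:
p(x) = 5*x
D(P) = -2 + P
j(d, o) = 15 (j(d, o) = -3*(-5) = 15)
E(r, Y) = -5 + Y**2 (E(r, Y) = Y*Y + (-2 - 3) = Y**2 - 5 = -5 + Y**2)
11*j(p(-3), 6) + E(4, 5) = 11*15 + (-5 + 5**2) = 165 + (-5 + 25) = 165 + 20 = 185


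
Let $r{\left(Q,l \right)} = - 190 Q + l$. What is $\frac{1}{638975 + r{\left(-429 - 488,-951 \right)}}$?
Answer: $\frac{1}{812254} \approx 1.2311 \cdot 10^{-6}$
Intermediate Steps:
$r{\left(Q,l \right)} = l - 190 Q$
$\frac{1}{638975 + r{\left(-429 - 488,-951 \right)}} = \frac{1}{638975 - \left(951 + 190 \left(-429 - 488\right)\right)} = \frac{1}{638975 - -173279} = \frac{1}{638975 + \left(-951 + 174230\right)} = \frac{1}{638975 + 173279} = \frac{1}{812254}$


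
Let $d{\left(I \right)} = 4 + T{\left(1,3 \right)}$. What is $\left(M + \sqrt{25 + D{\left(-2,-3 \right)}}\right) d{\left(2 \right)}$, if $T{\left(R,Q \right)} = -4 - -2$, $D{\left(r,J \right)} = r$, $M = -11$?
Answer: $-22 + 2 \sqrt{23} \approx -12.408$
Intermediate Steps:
$T{\left(R,Q \right)} = -2$ ($T{\left(R,Q \right)} = -4 + 2 = -2$)
$d{\left(I \right)} = 2$ ($d{\left(I \right)} = 4 - 2 = 2$)
$\left(M + \sqrt{25 + D{\left(-2,-3 \right)}}\right) d{\left(2 \right)} = \left(-11 + \sqrt{25 - 2}\right) 2 = \left(-11 + \sqrt{23}\right) 2 = -22 + 2 \sqrt{23}$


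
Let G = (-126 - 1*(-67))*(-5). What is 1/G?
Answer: 1/295 ≈ 0.0033898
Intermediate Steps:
G = 295 (G = (-126 + 67)*(-5) = -59*(-5) = 295)
1/G = 1/295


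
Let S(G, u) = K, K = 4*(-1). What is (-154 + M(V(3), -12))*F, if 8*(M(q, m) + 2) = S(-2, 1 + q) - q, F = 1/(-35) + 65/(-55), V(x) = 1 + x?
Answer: 73162/385 ≈ 190.03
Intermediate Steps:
K = -4
S(G, u) = -4
F = -466/385 (F = 1*(-1/35) + 65*(-1/55) = -1/35 - 13/11 = -466/385 ≈ -1.2104)
M(q, m) = -5/2 - q/8 (M(q, m) = -2 + (-4 - q)/8 = -2 + (-½ - q/8) = -5/2 - q/8)
(-154 + M(V(3), -12))*F = (-154 + (-5/2 - (1 + 3)/8))*(-466/385) = (-154 + (-5/2 - ⅛*4))*(-466/385) = (-154 + (-5/2 - ½))*(-466/385) = (-154 - 3)*(-466/385) = -157*(-466/385) = 73162/385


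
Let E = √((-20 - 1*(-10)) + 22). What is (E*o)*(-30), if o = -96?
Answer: 5760*√3 ≈ 9976.6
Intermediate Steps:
E = 2*√3 (E = √((-20 + 10) + 22) = √(-10 + 22) = √12 = 2*√3 ≈ 3.4641)
(E*o)*(-30) = ((2*√3)*(-96))*(-30) = -192*√3*(-30) = 5760*√3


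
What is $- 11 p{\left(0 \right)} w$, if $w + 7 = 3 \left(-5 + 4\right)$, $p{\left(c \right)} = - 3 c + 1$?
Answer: $110$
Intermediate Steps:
$p{\left(c \right)} = 1 - 3 c$
$w = -10$ ($w = -7 + 3 \left(-5 + 4\right) = -7 + 3 \left(-1\right) = -7 - 3 = -10$)
$- 11 p{\left(0 \right)} w = - 11 \left(1 - 0\right) \left(-10\right) = - 11 \left(1 + 0\right) \left(-10\right) = \left(-11\right) 1 \left(-10\right) = \left(-11\right) \left(-10\right) = 110$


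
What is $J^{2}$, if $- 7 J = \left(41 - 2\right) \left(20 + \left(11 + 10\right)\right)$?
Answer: $\frac{2556801}{49} \approx 52180.0$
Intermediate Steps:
$J = - \frac{1599}{7}$ ($J = - \frac{\left(41 - 2\right) \left(20 + \left(11 + 10\right)\right)}{7} = - \frac{39 \left(20 + 21\right)}{7} = - \frac{39 \cdot 41}{7} = \left(- \frac{1}{7}\right) 1599 = - \frac{1599}{7} \approx -228.43$)
$J^{2} = \left(- \frac{1599}{7}\right)^{2} = \frac{2556801}{49}$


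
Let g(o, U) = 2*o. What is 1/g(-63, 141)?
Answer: -1/126 ≈ -0.0079365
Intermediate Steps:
1/g(-63, 141) = 1/(2*(-63)) = 1/(-126) = -1/126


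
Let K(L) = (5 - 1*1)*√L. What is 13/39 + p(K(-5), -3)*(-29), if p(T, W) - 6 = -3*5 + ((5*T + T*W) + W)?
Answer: 1045/3 - 232*I*√5 ≈ 348.33 - 518.77*I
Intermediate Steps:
K(L) = 4*√L (K(L) = (5 - 1)*√L = 4*√L)
p(T, W) = -9 + W + 5*T + T*W (p(T, W) = 6 + (-3*5 + ((5*T + T*W) + W)) = 6 + (-15 + (W + 5*T + T*W)) = 6 + (-15 + W + 5*T + T*W) = -9 + W + 5*T + T*W)
13/39 + p(K(-5), -3)*(-29) = 13/39 + (-9 - 3 + 5*(4*√(-5)) + (4*√(-5))*(-3))*(-29) = 13*(1/39) + (-9 - 3 + 5*(4*(I*√5)) + (4*(I*√5))*(-3))*(-29) = ⅓ + (-9 - 3 + 5*(4*I*√5) + (4*I*√5)*(-3))*(-29) = ⅓ + (-9 - 3 + 20*I*√5 - 12*I*√5)*(-29) = ⅓ + (-12 + 8*I*√5)*(-29) = ⅓ + (348 - 232*I*√5) = 1045/3 - 232*I*√5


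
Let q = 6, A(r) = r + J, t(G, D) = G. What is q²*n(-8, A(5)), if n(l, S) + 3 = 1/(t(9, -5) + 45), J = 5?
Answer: -322/3 ≈ -107.33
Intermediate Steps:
A(r) = 5 + r (A(r) = r + 5 = 5 + r)
n(l, S) = -161/54 (n(l, S) = -3 + 1/(9 + 45) = -3 + 1/54 = -161/54)
q²*n(-8, A(5)) = 6²*(-161/54) = 36*(-161/54) = -322/3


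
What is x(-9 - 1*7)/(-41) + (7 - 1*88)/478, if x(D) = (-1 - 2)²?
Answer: -7623/19598 ≈ -0.38897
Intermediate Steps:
x(D) = 9 (x(D) = (-3)² = 9)
x(-9 - 1*7)/(-41) + (7 - 1*88)/478 = 9/(-41) + (7 - 1*88)/478 = 9*(-1/41) + (7 - 88)*(1/478) = -9/41 - 81*1/478 = -9/41 - 81/478 = -7623/19598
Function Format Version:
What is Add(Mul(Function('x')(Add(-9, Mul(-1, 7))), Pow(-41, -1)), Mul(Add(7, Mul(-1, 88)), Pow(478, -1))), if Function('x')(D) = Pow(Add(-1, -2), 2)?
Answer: Rational(-7623, 19598) ≈ -0.38897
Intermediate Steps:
Function('x')(D) = 9 (Function('x')(D) = Pow(-3, 2) = 9)
Add(Mul(Function('x')(Add(-9, Mul(-1, 7))), Pow(-41, -1)), Mul(Add(7, Mul(-1, 88)), Pow(478, -1))) = Add(Mul(9, Pow(-41, -1)), Mul(Add(7, Mul(-1, 88)), Pow(478, -1))) = Add(Mul(9, Rational(-1, 41)), Mul(Add(7, -88), Rational(1, 478))) = Add(Rational(-9, 41), Mul(-81, Rational(1, 478))) = Add(Rational(-9, 41), Rational(-81, 478)) = Rational(-7623, 19598)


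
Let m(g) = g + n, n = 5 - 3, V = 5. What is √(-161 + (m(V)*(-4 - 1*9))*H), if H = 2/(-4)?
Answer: I*√462/2 ≈ 10.747*I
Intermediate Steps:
n = 2
H = -½ (H = 2*(-¼) = -½ ≈ -0.50000)
m(g) = 2 + g (m(g) = g + 2 = 2 + g)
√(-161 + (m(V)*(-4 - 1*9))*H) = √(-161 + ((2 + 5)*(-4 - 1*9))*(-½)) = √(-161 + (7*(-4 - 9))*(-½)) = √(-161 + (7*(-13))*(-½)) = √(-161 - 91*(-½)) = √(-161 + 91/2) = √(-231/2) = I*√462/2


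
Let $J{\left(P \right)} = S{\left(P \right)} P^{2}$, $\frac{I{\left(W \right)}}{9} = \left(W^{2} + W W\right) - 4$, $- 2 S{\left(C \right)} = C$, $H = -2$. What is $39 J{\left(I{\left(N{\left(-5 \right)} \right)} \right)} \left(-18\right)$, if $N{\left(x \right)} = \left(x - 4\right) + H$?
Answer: $3449574398088$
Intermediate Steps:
$S{\left(C \right)} = - \frac{C}{2}$
$N{\left(x \right)} = -6 + x$ ($N{\left(x \right)} = \left(x - 4\right) - 2 = \left(-4 + x\right) - 2 = -6 + x$)
$I{\left(W \right)} = -36 + 18 W^{2}$ ($I{\left(W \right)} = 9 \left(\left(W^{2} + W W\right) - 4\right) = 9 \left(\left(W^{2} + W^{2}\right) - 4\right) = 9 \left(2 W^{2} - 4\right) = 9 \left(-4 + 2 W^{2}\right) = -36 + 18 W^{2}$)
$J{\left(P \right)} = - \frac{P^{3}}{2}$ ($J{\left(P \right)} = - \frac{P}{2} P^{2} = - \frac{P^{3}}{2}$)
$39 J{\left(I{\left(N{\left(-5 \right)} \right)} \right)} \left(-18\right) = 39 \left(- \frac{\left(-36 + 18 \left(-6 - 5\right)^{2}\right)^{3}}{2}\right) \left(-18\right) = 39 \left(- \frac{\left(-36 + 18 \left(-11\right)^{2}\right)^{3}}{2}\right) \left(-18\right) = 39 \left(- \frac{\left(-36 + 18 \cdot 121\right)^{3}}{2}\right) \left(-18\right) = 39 \left(- \frac{\left(-36 + 2178\right)^{3}}{2}\right) \left(-18\right) = 39 \left(- \frac{2142^{3}}{2}\right) \left(-18\right) = 39 \left(\left(- \frac{1}{2}\right) 9827847288\right) \left(-18\right) = 39 \left(-4913923644\right) \left(-18\right) = \left(-191643022116\right) \left(-18\right) = 3449574398088$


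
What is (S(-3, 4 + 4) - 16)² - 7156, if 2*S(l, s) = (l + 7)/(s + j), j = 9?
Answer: -1995184/289 ≈ -6903.8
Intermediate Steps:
S(l, s) = (7 + l)/(2*(9 + s)) (S(l, s) = ((l + 7)/(s + 9))/2 = ((7 + l)/(9 + s))/2 = (7 + l)/(2*(9 + s)))
(S(-3, 4 + 4) - 16)² - 7156 = ((7 - 3)/(2*(9 + (4 + 4))) - 16)² - 7156 = ((½)*4/(9 + 8) - 16)² - 7156 = ((½)*4/17 - 16)² - 7156 = ((½)*(1/17)*4 - 16)² - 7156 = (2/17 - 16)² - 7156 = (-270/17)² - 7156 = 72900/289 - 7156 = -1995184/289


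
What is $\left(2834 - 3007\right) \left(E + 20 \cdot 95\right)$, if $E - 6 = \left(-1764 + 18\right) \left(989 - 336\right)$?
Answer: $196914136$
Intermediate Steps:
$E = -1140132$ ($E = 6 + \left(-1764 + 18\right) \left(989 - 336\right) = 6 - 1140138 = -1140132$)
$\left(2834 - 3007\right) \left(E + 20 \cdot 95\right) = \left(2834 - 3007\right) \left(-1140132 + 20 \cdot 95\right) = - 173 \left(-1140132 + 1900\right) = \left(-173\right) \left(-1138232\right) = 196914136$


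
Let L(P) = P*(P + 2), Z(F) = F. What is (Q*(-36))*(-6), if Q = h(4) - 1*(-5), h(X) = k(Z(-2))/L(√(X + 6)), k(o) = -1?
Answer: 1044 + 36*√10/5 ≈ 1066.8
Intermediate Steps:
L(P) = P*(2 + P)
h(X) = -1/((2 + √(6 + X))*√(6 + X)) (h(X) = -1/(√(X + 6)*(2 + √(X + 6))) = -1/(√(6 + X)*(2 + √(6 + X))) = -1/((2 + √(6 + X))*√(6 + X)))
Q = 5 - 1/(10 + 2*√10) (Q = -1/(6 + 4 + 2*√(6 + 4)) - 1*(-5) = -1/(6 + 4 + 2*√10) + 5 = -1/(10 + 2*√10) + 5 = 5 - 1/(10 + 2*√10) ≈ 4.9387)
(Q*(-36))*(-6) = ((29/6 + √10/30)*(-36))*(-6) = (-174 - 6*√10/5)*(-6) = 1044 + 36*√10/5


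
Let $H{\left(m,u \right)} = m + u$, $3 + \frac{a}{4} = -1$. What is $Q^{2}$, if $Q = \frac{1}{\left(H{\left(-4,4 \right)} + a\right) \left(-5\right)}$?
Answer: $\frac{1}{6400} \approx 0.00015625$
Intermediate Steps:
$a = -16$ ($a = -12 + 4 \left(-1\right) = -12 - 4 = -16$)
$Q = \frac{1}{80}$ ($Q = \frac{1}{\left(\left(-4 + 4\right) - 16\right) \left(-5\right)} = \frac{1}{\left(0 - 16\right) \left(-5\right)} = \frac{1}{\left(-16\right) \left(-5\right)} = \frac{1}{80} \approx 0.0125$)
$Q^{2} = \left(\frac{1}{80}\right)^{2} = \frac{1}{6400}$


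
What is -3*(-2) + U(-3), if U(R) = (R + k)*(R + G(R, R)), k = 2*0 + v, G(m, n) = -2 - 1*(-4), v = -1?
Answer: 10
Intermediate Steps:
G(m, n) = 2 (G(m, n) = -2 + 4 = 2)
k = -1 (k = 2*0 - 1 = 0 - 1 = -1)
U(R) = (-1 + R)*(2 + R) (U(R) = (R - 1)*(R + 2) = (-1 + R)*(2 + R))
-3*(-2) + U(-3) = -3*(-2) + (-2 - 3 + (-3)²) = 6 + (-2 - 3 + 9) = 6 + 4 = 10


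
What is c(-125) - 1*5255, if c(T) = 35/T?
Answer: -131382/25 ≈ -5255.3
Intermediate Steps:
c(-125) - 1*5255 = 35/(-125) - 1*5255 = 35*(-1/125) - 5255 = -7/25 - 5255 = -131382/25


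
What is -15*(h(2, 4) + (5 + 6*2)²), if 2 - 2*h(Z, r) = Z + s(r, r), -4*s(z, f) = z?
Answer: -8685/2 ≈ -4342.5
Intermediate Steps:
s(z, f) = -z/4
h(Z, r) = 1 - Z/2 + r/8 (h(Z, r) = 1 - (Z - r/4)/2 = 1 + (-Z/2 + r/8) = 1 - Z/2 + r/8)
-15*(h(2, 4) + (5 + 6*2)²) = -15*((1 - ½*2 + (⅛)*4) + (5 + 6*2)²) = -15*((1 - 1 + ½) + (5 + 12)²) = -15*(½ + 17²) = -15*(½ + 289) = -15*579/2 = -8685/2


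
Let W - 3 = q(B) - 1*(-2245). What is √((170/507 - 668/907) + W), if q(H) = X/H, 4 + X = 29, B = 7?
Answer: √138021965321289/247611 ≈ 47.446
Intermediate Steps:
X = 25 (X = -4 + 29 = 25)
q(H) = 25/H
W = 15761/7 (W = 3 + (25/7 - 1*(-2245)) = 3 + (25*(⅐) + 2245) = 3 + (25/7 + 2245) = 3 + 15740/7 = 15761/7 ≈ 2251.6)
√((170/507 - 668/907) + W) = √((170/507 - 668/907) + 15761/7) = √(-184486/459849 + 15761/7) = √(7246388687/3218943) = √138021965321289/247611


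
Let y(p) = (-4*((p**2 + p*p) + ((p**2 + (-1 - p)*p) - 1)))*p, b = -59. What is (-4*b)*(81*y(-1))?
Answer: 152928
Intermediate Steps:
y(p) = p*(4 - 12*p**2 - 4*p*(-1 - p)) (y(p) = (-4*((p**2 + p**2) + ((p**2 + p*(-1 - p)) - 1)))*p = (-4*(2*p**2 + (-1 + p**2 + p*(-1 - p))))*p = (-4*(-1 + 3*p**2 + p*(-1 - p)))*p = (4 - 12*p**2 - 4*p*(-1 - p))*p = p*(4 - 12*p**2 - 4*p*(-1 - p)))
(-4*b)*(81*y(-1)) = (-4*(-59))*(81*(4*(-1)*(1 - 1 - 2*(-1)**2))) = 236*(81*(4*(-1)*(1 - 1 - 2*1))) = 236*(81*(4*(-1)*(1 - 1 - 2))) = 236*(81*(4*(-1)*(-2))) = 236*(81*8) = 236*648 = 152928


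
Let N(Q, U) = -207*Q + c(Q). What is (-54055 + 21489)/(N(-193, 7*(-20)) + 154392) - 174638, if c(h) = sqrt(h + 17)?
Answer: 8*(-87319*sqrt(11) + 4242463175*I)/(-194343*I + 4*sqrt(11)) ≈ -1.7464e+5 + 1.1437e-5*I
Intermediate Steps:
c(h) = sqrt(17 + h)
N(Q, U) = sqrt(17 + Q) - 207*Q (N(Q, U) = -207*Q + sqrt(17 + Q) = sqrt(17 + Q) - 207*Q)
(-54055 + 21489)/(N(-193, 7*(-20)) + 154392) - 174638 = (-54055 + 21489)/((sqrt(17 - 193) - 207*(-193)) + 154392) - 174638 = -32566/((sqrt(-176) + 39951) + 154392) - 174638 = -32566/((4*I*sqrt(11) + 39951) + 154392) - 174638 = -32566/((39951 + 4*I*sqrt(11)) + 154392) - 174638 = -32566/(194343 + 4*I*sqrt(11)) - 174638 = -174638 - 32566/(194343 + 4*I*sqrt(11))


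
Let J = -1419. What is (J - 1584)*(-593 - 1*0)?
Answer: 1780779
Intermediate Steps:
(J - 1584)*(-593 - 1*0) = (-1419 - 1584)*(-593 - 1*0) = -3003*(-593 + 0) = -3003*(-593) = 1780779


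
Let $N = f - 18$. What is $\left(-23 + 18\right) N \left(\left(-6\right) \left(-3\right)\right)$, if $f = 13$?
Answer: $450$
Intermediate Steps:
$N = -5$ ($N = 13 - 18 = -5$)
$\left(-23 + 18\right) N \left(\left(-6\right) \left(-3\right)\right) = \left(-23 + 18\right) \left(-5\right) \left(\left(-6\right) \left(-3\right)\right) = \left(-5\right) \left(-5\right) 18 = 25 \cdot 18 = 450$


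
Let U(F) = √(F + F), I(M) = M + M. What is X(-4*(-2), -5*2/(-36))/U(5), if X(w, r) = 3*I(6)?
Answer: 18*√10/5 ≈ 11.384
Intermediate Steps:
I(M) = 2*M
X(w, r) = 36 (X(w, r) = 3*(2*6) = 3*12 = 36)
U(F) = √2*√F (U(F) = √(2*F) = √2*√F)
X(-4*(-2), -5*2/(-36))/U(5) = 36/((√2*√5)) = 36/(√10) = 36*(√10/10) = 18*√10/5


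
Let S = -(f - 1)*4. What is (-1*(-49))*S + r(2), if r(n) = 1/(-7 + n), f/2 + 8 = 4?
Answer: 8819/5 ≈ 1763.8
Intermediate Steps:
f = -8 (f = -16 + 2*4 = -16 + 8 = -8)
S = 36 (S = -(-8 - 1)*4 = -(-9)*4 = -1*(-36) = 36)
(-1*(-49))*S + r(2) = -1*(-49)*36 + 1/(-7 + 2) = 49*36 + 1/(-5) = 1764 - ⅕ = 8819/5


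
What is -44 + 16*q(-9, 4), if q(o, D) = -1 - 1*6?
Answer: -156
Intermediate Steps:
q(o, D) = -7 (q(o, D) = -1 - 6 = -7)
-44 + 16*q(-9, 4) = -44 + 16*(-7) = -44 - 112 = -156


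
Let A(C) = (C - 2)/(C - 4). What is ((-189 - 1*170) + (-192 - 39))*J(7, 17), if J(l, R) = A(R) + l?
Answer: -62540/13 ≈ -4810.8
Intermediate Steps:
A(C) = (-2 + C)/(-4 + C)
J(l, R) = l + (-2 + R)/(-4 + R) (J(l, R) = (-2 + R)/(-4 + R) + l = l + (-2 + R)/(-4 + R))
((-189 - 1*170) + (-192 - 39))*J(7, 17) = ((-189 - 1*170) + (-192 - 39))*((-2 + 17 + 7*(-4 + 17))/(-4 + 17)) = ((-189 - 170) - 231)*((-2 + 17 + 7*13)/13) = (-359 - 231)*((-2 + 17 + 91)/13) = -590*106/13 = -62540/13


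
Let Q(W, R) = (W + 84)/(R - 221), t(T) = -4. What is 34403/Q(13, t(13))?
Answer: -7740675/97 ≈ -79801.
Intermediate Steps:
Q(W, R) = (84 + W)/(-221 + R)
34403/Q(13, t(13)) = 34403/(((84 + 13)/(-221 - 4))) = 34403/((97/(-225))) = 34403/((-1/225*97)) = 34403/(-97/225) = 34403*(-225/97) = -7740675/97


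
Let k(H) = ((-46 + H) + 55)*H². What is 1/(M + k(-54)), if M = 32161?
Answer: -1/99059 ≈ -1.0095e-5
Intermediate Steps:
k(H) = H²*(9 + H) (k(H) = (9 + H)*H² = H²*(9 + H))
1/(M + k(-54)) = 1/(32161 + (-54)²*(9 - 54)) = 1/(32161 + 2916*(-45)) = 1/(32161 - 131220) = 1/(-99059) = -1/99059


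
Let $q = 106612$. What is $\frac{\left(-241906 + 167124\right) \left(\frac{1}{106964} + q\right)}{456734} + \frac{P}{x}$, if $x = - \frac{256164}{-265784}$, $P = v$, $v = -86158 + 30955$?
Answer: $- \frac{38968514916366550661}{521444189130436} \approx -74732.0$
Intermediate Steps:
$v = -55203$
$P = -55203$
$x = \frac{64041}{66446}$ ($x = \left(-256164\right) \left(- \frac{1}{265784}\right) = \frac{64041}{66446} \approx 0.96381$)
$\frac{\left(-241906 + 167124\right) \left(\frac{1}{106964} + q\right)}{456734} + \frac{P}{x} = \frac{\left(-241906 + 167124\right) \left(\frac{1}{106964} + 106612\right)}{456734} - \frac{55203}{\frac{64041}{66446}} = - 74782 \left(\frac{1}{106964} + 106612\right) \frac{1}{456734} - \frac{1222672846}{21347} = \left(-74782\right) \frac{11403645969}{106964} \cdot \frac{1}{456734} - \frac{1222672846}{21347} = \left(- \frac{426393726426879}{53482}\right) \frac{1}{456734} - \frac{1222672846}{21347} = - \frac{426393726426879}{24427047788} - \frac{1222672846}{21347} = - \frac{38968514916366550661}{521444189130436}$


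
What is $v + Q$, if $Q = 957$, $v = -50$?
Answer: $907$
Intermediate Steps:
$v + Q = -50 + 957 = 907$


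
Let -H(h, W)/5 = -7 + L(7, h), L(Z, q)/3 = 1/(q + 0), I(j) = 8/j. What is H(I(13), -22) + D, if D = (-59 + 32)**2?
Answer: 5917/8 ≈ 739.63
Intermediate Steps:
L(Z, q) = 3/q (L(Z, q) = 3/(q + 0) = 3/q)
D = 729 (D = (-27)**2 = 729)
H(h, W) = 35 - 15/h (H(h, W) = -5*(-7 + 3/h) = 35 - 15/h)
H(I(13), -22) + D = (35 - 15/(8/13)) + 729 = (35 - 15/(8*(1/13))) + 729 = (35 - 15/8/13) + 729 = (35 - 15*13/8) + 729 = (35 - 195/8) + 729 = 85/8 + 729 = 5917/8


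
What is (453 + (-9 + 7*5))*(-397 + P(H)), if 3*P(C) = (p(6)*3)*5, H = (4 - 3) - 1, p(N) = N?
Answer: -175793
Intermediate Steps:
H = 0 (H = 1 - 1 = 0)
P(C) = 30 (P(C) = ((6*3)*5)/3 = (18*5)/3 = (1/3)*90 = 30)
(453 + (-9 + 7*5))*(-397 + P(H)) = (453 + (-9 + 7*5))*(-397 + 30) = (453 + (-9 + 35))*(-367) = (453 + 26)*(-367) = 479*(-367) = -175793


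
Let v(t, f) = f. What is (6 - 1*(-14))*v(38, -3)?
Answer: -60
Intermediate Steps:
(6 - 1*(-14))*v(38, -3) = (6 - 1*(-14))*(-3) = (6 + 14)*(-3) = 20*(-3) = -60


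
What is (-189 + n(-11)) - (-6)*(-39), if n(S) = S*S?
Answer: -302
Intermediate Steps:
n(S) = S²
(-189 + n(-11)) - (-6)*(-39) = (-189 + (-11)²) - (-6)*(-39) = (-189 + 121) - 1*234 = -68 - 234 = -302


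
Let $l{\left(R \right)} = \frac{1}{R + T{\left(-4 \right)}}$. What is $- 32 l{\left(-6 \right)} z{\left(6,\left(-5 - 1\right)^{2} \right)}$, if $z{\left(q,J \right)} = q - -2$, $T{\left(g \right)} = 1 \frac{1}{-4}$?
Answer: $\frac{1024}{25} \approx 40.96$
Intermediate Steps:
$T{\left(g \right)} = - \frac{1}{4}$ ($T{\left(g \right)} = 1 \left(- \frac{1}{4}\right) = - \frac{1}{4}$)
$z{\left(q,J \right)} = 2 + q$ ($z{\left(q,J \right)} = q + 2 = 2 + q$)
$l{\left(R \right)} = \frac{1}{- \frac{1}{4} + R}$ ($l{\left(R \right)} = \frac{1}{R - \frac{1}{4}} = \frac{1}{- \frac{1}{4} + R}$)
$- 32 l{\left(-6 \right)} z{\left(6,\left(-5 - 1\right)^{2} \right)} = - 32 \frac{4}{-1 + 4 \left(-6\right)} \left(2 + 6\right) = - 32 \frac{4}{-1 - 24} \cdot 8 = - 32 \frac{4}{-25} \cdot 8 = - 32 \cdot 4 \left(- \frac{1}{25}\right) 8 = \left(-32\right) \left(- \frac{4}{25}\right) 8 = \frac{128}{25} \cdot 8 = \frac{1024}{25}$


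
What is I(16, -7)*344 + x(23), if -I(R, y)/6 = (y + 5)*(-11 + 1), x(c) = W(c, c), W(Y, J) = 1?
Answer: -41279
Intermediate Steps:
x(c) = 1
I(R, y) = 300 + 60*y (I(R, y) = -6*(y + 5)*(-11 + 1) = -6*(5 + y)*(-10) = -6*(-50 - 10*y) = 300 + 60*y)
I(16, -7)*344 + x(23) = (300 + 60*(-7))*344 + 1 = (300 - 420)*344 + 1 = -120*344 + 1 = -41280 + 1 = -41279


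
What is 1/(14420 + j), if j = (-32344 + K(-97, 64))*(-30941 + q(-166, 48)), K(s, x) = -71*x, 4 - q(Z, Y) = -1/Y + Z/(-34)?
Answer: 34/38807525463 ≈ 8.7612e-10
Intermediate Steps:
q(Z, Y) = 4 + 1/Y + Z/34 (q(Z, Y) = 4 - (-1/Y + Z/(-34)) = 4 - (-1/Y + Z*(-1/34)) = 4 - (-1/Y - Z/34) = 4 + (1/Y + Z/34) = 4 + 1/Y + Z/34)
j = 38807035183/34 (j = (-32344 - 71*64)*(-30941 + (4 + 1/48 + (1/34)*(-166))) = (-32344 - 4544)*(-30941 + (4 + 1/48 - 83/17)) = -36888*(-30941 - 703/816) = -36888*(-25248559/816) = 38807035183/34 ≈ 1.1414e+9)
1/(14420 + j) = 1/(14420 + 38807035183/34) = 1/(38807525463/34) = 34/38807525463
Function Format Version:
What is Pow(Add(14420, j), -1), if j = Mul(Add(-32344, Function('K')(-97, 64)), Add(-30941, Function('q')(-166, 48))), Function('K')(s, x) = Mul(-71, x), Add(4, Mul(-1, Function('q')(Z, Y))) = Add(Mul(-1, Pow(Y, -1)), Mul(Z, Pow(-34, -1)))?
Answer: Rational(34, 38807525463) ≈ 8.7612e-10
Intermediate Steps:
Function('q')(Z, Y) = Add(4, Pow(Y, -1), Mul(Rational(1, 34), Z)) (Function('q')(Z, Y) = Add(4, Mul(-1, Add(Mul(-1, Pow(Y, -1)), Mul(Z, Pow(-34, -1))))) = Add(4, Mul(-1, Add(Mul(-1, Pow(Y, -1)), Mul(Z, Rational(-1, 34))))) = Add(4, Mul(-1, Add(Mul(-1, Pow(Y, -1)), Mul(Rational(-1, 34), Z)))) = Add(4, Add(Pow(Y, -1), Mul(Rational(1, 34), Z))) = Add(4, Pow(Y, -1), Mul(Rational(1, 34), Z)))
j = Rational(38807035183, 34) (j = Mul(Add(-32344, Mul(-71, 64)), Add(-30941, Add(4, Pow(48, -1), Mul(Rational(1, 34), -166)))) = Mul(Add(-32344, -4544), Add(-30941, Add(4, Rational(1, 48), Rational(-83, 17)))) = Mul(-36888, Add(-30941, Rational(-703, 816))) = Mul(-36888, Rational(-25248559, 816)) = Rational(38807035183, 34) ≈ 1.1414e+9)
Pow(Add(14420, j), -1) = Pow(Add(14420, Rational(38807035183, 34)), -1) = Pow(Rational(38807525463, 34), -1) = Rational(34, 38807525463)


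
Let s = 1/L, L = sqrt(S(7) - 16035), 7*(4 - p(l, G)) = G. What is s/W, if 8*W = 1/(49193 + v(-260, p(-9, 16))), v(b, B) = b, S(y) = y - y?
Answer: -130488*I*sqrt(16035)/5345 ≈ -3091.4*I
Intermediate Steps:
p(l, G) = 4 - G/7
S(y) = 0
L = I*sqrt(16035) (L = sqrt(0 - 16035) = sqrt(-16035) = I*sqrt(16035) ≈ 126.63*I)
s = -I*sqrt(16035)/16035 (s = 1/(I*sqrt(16035)) = -I*sqrt(16035)/16035 ≈ -0.0078971*I)
W = 1/391464 (W = 1/(8*(49193 - 260)) = (1/8)/48933 = (1/8)*(1/48933) = 1/391464 ≈ 2.5545e-6)
s/W = (-I*sqrt(16035)/16035)/(1/391464) = -I*sqrt(16035)/16035*391464 = -130488*I*sqrt(16035)/5345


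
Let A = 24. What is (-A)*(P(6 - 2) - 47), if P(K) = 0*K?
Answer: 1128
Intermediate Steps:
P(K) = 0
(-A)*(P(6 - 2) - 47) = (-1*24)*(0 - 47) = -24*(-47) = 1128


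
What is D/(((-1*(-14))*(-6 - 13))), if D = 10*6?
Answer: -30/133 ≈ -0.22556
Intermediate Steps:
D = 60
D/(((-1*(-14))*(-6 - 13))) = 60/(((-1*(-14))*(-6 - 13))) = 60/((14*(-19))) = 60/(-266) = 60*(-1/266) = -30/133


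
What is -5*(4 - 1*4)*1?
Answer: 0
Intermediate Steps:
-5*(4 - 1*4)*1 = -5*(4 - 4)*1 = -5*0*1 = 0*1 = 0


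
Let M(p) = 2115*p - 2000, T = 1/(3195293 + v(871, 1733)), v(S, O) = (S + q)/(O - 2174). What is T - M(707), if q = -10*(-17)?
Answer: -701416892787673/469707724 ≈ -1.4933e+6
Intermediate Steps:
q = 170
v(S, O) = (170 + S)/(-2174 + O) (v(S, O) = (S + 170)/(O - 2174) = (170 + S)/(-2174 + O))
T = 147/469707724 (T = 1/(3195293 + (170 + 871)/(-2174 + 1733)) = 1/(3195293 + 1041/(-441)) = 1/(3195293 - 1/441*1041) = 1/(3195293 - 347/147) = 1/(469707724/147) = 147/469707724 ≈ 3.1296e-7)
M(p) = -2000 + 2115*p
T - M(707) = 147/469707724 - (-2000 + 2115*707) = 147/469707724 - (-2000 + 1495305) = 147/469707724 - 1*1493305 = 147/469707724 - 1493305 = -701416892787673/469707724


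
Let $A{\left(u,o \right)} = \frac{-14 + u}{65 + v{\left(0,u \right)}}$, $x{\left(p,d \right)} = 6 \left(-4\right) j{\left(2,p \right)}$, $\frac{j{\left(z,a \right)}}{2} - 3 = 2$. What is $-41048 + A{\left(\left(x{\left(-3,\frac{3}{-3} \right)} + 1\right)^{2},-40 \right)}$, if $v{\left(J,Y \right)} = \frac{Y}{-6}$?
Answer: $- \frac{2329036730}{56731} \approx -41054.0$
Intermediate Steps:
$j{\left(z,a \right)} = 10$ ($j{\left(z,a \right)} = 6 + 2 \cdot 2 = 6 + 4 = 10$)
$v{\left(J,Y \right)} = - \frac{Y}{6}$ ($v{\left(J,Y \right)} = Y \left(- \frac{1}{6}\right) = - \frac{Y}{6}$)
$x{\left(p,d \right)} = -240$ ($x{\left(p,d \right)} = 6 \left(-4\right) 10 = \left(-24\right) 10 = -240$)
$A{\left(u,o \right)} = \frac{-14 + u}{65 - \frac{u}{6}}$
$-41048 + A{\left(\left(x{\left(-3,\frac{3}{-3} \right)} + 1\right)^{2},-40 \right)} = -41048 + \frac{6 \left(14 - \left(-240 + 1\right)^{2}\right)}{-390 + \left(-240 + 1\right)^{2}} = -41048 + \frac{6 \left(14 - \left(-239\right)^{2}\right)}{-390 + \left(-239\right)^{2}} = -41048 + \frac{6 \left(14 - 57121\right)}{-390 + 57121} = -41048 + \frac{6 \left(14 - 57121\right)}{56731} = -41048 + 6 \cdot \frac{1}{56731} \left(-57107\right) = -41048 - \frac{342642}{56731} = - \frac{2329036730}{56731}$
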